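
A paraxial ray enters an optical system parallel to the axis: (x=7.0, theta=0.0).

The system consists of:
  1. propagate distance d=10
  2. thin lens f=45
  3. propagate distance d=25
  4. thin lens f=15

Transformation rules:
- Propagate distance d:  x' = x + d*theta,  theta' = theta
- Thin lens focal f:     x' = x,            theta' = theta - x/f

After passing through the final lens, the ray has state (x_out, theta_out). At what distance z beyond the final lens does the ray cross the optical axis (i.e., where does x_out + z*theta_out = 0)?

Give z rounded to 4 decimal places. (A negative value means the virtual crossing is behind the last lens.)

Initial: x=7.0000 theta=0.0000
After 1 (propagate distance d=10): x=7.0000 theta=0.0000
After 2 (thin lens f=45): x=7.0000 theta=-7/45 (≈-0.1556)
After 3 (propagate distance d=25): x=28/9 (≈3.1111) theta=-7/45 (≈-0.1556)
After 4 (thin lens f=15): x=28/9 (≈3.1111) theta=-49/135 (≈-0.3630)
z_focus = -x_out/theta_out = -(28/9)/(-49/135) = 60/7 ≈ 8.5714
Rounded to 4 decimal places: z = 8.5714

Answer: 8.5714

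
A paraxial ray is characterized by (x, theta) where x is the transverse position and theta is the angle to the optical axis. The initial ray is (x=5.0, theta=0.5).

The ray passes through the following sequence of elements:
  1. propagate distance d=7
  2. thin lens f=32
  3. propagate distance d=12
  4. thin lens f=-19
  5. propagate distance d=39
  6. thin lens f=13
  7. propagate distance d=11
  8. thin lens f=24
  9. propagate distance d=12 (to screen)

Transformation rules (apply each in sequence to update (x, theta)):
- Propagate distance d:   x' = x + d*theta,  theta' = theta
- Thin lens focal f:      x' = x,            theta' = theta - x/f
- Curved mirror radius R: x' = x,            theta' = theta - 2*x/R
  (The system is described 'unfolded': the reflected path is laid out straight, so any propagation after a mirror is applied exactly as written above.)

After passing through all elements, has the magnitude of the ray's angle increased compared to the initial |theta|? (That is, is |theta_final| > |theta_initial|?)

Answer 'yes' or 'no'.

Initial: x=5.0000 theta=0.5000
After 1 (propagate distance d=7): x=8.5000 theta=0.5000
After 2 (thin lens f=32): x=8.5000 theta=15/64 (≈0.2344)
After 3 (propagate distance d=12): x=11.3125 theta=15/64 (≈0.2344)
After 4 (thin lens f=-19): x=11.3125 theta=1009/1216 (≈0.8298)
After 5 (propagate distance d=39): x=53107/1216 (≈43.6735) theta=1009/1216 (≈0.8298)
After 6 (thin lens f=13): x=53107/1216 (≈43.6735) theta=-19995/7904 (≈-2.5297)
After 7 (propagate distance d=11): x=250501/15808 (≈15.8465) theta=-19995/7904 (≈-2.5297)
After 8 (thin lens f=24): x=250501/15808 (≈15.8465) theta=-93097/29184 (≈-3.1900)
After 9 (propagate distance d=12 (to screen)): x=-709259/31616 (≈-22.4335) theta=-93097/29184 (≈-3.1900)
|theta_initial|=0.5000 |theta_final|=93097/29184 (≈3.1900) -> increased

Answer: yes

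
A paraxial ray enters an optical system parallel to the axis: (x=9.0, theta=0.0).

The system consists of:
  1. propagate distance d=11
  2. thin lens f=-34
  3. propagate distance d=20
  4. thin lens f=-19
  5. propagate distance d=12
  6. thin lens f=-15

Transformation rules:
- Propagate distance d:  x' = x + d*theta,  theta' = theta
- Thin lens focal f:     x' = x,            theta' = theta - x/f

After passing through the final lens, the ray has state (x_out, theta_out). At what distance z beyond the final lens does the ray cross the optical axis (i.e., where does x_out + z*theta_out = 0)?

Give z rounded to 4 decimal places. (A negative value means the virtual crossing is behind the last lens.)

Initial: x=9.0000 theta=0.0000
After 1 (propagate distance d=11): x=9.0000 theta=0.0000
After 2 (thin lens f=-34): x=9.0000 theta=9/34 (≈0.2647)
After 3 (propagate distance d=20): x=243/17 (≈14.2941) theta=9/34 (≈0.2647)
After 4 (thin lens f=-19): x=243/17 (≈14.2941) theta=657/646 (≈1.0170)
After 5 (propagate distance d=12): x=8559/323 (≈26.4985) theta=657/646 (≈1.0170)
After 6 (thin lens f=-15): x=8559/323 (≈26.4985) theta=8991/3230 (≈2.7836)
z_focus = -x_out/theta_out = -(8559/323)/(8991/3230) = -3170/333 ≈ -9.5195
Rounded to 4 decimal places: z = -9.5195

Answer: -9.5195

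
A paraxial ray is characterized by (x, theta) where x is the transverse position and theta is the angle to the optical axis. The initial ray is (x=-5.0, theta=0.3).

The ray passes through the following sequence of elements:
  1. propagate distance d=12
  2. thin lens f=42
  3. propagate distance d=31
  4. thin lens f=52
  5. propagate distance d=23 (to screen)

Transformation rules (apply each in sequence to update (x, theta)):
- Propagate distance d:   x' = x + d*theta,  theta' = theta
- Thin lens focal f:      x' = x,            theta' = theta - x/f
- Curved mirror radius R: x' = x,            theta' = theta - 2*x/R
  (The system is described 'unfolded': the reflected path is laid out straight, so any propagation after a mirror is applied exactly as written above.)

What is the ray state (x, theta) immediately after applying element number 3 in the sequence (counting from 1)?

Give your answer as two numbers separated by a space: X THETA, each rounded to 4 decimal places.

Initial: x=-5.0000 theta=0.3000
After 1 (propagate distance d=12): x=-1.4000 theta=0.3000
After 2 (thin lens f=42): x=-1.4000 theta=1/3 (≈0.3333)
After 3 (propagate distance d=31): x=134/15 (≈8.9333) theta=1/3 (≈0.3333)
Rounded to 4 decimal places: x = 8.9333, theta = 0.3333

Answer: 8.9333 0.3333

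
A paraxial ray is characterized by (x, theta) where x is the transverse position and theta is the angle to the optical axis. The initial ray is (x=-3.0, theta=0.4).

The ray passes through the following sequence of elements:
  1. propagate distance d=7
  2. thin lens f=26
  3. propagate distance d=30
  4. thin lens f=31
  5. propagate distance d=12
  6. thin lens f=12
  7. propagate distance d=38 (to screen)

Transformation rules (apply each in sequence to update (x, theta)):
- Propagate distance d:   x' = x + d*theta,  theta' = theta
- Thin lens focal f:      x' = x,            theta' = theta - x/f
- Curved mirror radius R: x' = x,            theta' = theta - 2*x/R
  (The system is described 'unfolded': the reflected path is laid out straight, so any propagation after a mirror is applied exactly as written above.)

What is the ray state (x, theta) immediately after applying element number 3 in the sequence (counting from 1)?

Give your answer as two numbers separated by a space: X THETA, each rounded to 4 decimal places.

Answer: 12.0308 0.4077

Derivation:
Initial: x=-3.0000 theta=0.4000
After 1 (propagate distance d=7): x=-0.2000 theta=0.4000
After 2 (thin lens f=26): x=-0.2000 theta=53/130 (≈0.4077)
After 3 (propagate distance d=30): x=782/65 (≈12.0308) theta=53/130 (≈0.4077)
Rounded to 4 decimal places: x = 12.0308, theta = 0.4077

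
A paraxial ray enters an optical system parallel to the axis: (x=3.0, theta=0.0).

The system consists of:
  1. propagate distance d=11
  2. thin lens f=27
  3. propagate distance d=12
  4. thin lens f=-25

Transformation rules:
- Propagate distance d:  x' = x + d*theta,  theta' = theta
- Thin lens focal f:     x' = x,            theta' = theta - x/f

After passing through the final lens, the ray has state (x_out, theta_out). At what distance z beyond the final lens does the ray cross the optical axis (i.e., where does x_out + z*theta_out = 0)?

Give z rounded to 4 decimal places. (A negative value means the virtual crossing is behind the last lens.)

Answer: 37.5000

Derivation:
Initial: x=3.0000 theta=0.0000
After 1 (propagate distance d=11): x=3.0000 theta=0.0000
After 2 (thin lens f=27): x=3.0000 theta=-1/9 (≈-0.1111)
After 3 (propagate distance d=12): x=5/3 (≈1.6667) theta=-1/9 (≈-0.1111)
After 4 (thin lens f=-25): x=5/3 (≈1.6667) theta=-2/45 (≈-0.0444)
z_focus = -x_out/theta_out = -(5/3)/(-2/45) = 37.5000
Rounded to 4 decimal places: z = 37.5000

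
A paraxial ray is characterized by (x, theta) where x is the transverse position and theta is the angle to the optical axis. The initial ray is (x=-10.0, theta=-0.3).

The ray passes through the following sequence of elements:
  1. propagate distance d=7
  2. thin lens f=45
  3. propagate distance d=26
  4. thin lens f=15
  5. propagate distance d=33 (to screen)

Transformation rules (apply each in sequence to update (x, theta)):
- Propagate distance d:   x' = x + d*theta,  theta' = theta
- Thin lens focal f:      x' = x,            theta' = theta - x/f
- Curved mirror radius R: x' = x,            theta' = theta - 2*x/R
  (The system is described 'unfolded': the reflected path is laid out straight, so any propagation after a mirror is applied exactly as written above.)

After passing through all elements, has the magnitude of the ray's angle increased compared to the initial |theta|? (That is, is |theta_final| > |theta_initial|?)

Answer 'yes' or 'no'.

Initial: x=-10.0000 theta=-0.3000
After 1 (propagate distance d=7): x=-12.1000 theta=-0.3000
After 2 (thin lens f=45): x=-12.1000 theta=-7/225 (≈-0.0311)
After 3 (propagate distance d=26): x=-5809/450 (≈-12.9089) theta=-7/225 (≈-0.0311)
After 4 (thin lens f=15): x=-5809/450 (≈-12.9089) theta=5599/6750 (≈0.8295)
After 5 (propagate distance d=33 (to screen)): x=14.4640 theta=5599/6750 (≈0.8295)
|theta_initial|=0.3000 |theta_final|=5599/6750 (≈0.8295) -> increased

Answer: yes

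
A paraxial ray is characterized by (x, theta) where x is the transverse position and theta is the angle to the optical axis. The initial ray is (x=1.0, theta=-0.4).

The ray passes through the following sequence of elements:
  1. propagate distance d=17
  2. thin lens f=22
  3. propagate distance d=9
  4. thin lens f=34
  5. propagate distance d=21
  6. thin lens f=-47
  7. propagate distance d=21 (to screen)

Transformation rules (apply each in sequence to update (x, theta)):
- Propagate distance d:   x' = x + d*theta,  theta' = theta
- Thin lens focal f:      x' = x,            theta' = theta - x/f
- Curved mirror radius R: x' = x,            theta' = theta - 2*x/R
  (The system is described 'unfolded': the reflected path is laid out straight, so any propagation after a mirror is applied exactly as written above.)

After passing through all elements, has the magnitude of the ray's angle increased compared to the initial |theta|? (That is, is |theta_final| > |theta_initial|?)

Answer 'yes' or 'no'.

Initial: x=1.0000 theta=-0.4000
After 1 (propagate distance d=17): x=-5.8000 theta=-0.4000
After 2 (thin lens f=22): x=-5.8000 theta=-3/22 (≈-0.1364)
After 3 (propagate distance d=9): x=-773/110 (≈-7.0273) theta=-3/22 (≈-0.1364)
After 4 (thin lens f=34): x=-773/110 (≈-7.0273) theta=263/3740 (≈0.0703)
After 5 (propagate distance d=21): x=-20759/3740 (≈-5.5505) theta=263/3740 (≈0.0703)
After 6 (thin lens f=-47): x=-20759/3740 (≈-5.5505) theta=-247/5170 (≈-0.0478)
After 7 (propagate distance d=21 (to screen)): x=-1152031/175780 (≈-6.5538) theta=-247/5170 (≈-0.0478)
|theta_initial|=0.4000 |theta_final|=247/5170 (≈0.0478) -> not increased

Answer: no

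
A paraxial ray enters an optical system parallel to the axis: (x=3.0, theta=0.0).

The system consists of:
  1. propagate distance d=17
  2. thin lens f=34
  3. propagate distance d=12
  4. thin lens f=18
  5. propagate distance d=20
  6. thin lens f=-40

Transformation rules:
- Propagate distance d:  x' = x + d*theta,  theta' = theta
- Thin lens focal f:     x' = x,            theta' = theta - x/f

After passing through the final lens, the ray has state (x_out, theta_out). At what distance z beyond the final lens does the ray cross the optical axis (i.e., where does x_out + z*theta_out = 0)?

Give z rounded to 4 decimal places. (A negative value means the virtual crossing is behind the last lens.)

Answer: -8.0639

Derivation:
Initial: x=3.0000 theta=0.0000
After 1 (propagate distance d=17): x=3.0000 theta=0.0000
After 2 (thin lens f=34): x=3.0000 theta=-3/34 (≈-0.0882)
After 3 (propagate distance d=12): x=33/17 (≈1.9412) theta=-3/34 (≈-0.0882)
After 4 (thin lens f=18): x=33/17 (≈1.9412) theta=-10/51 (≈-0.1961)
After 5 (propagate distance d=20): x=-101/51 (≈-1.9804) theta=-10/51 (≈-0.1961)
After 6 (thin lens f=-40): x=-101/51 (≈-1.9804) theta=-167/680 (≈-0.2456)
z_focus = -x_out/theta_out = -(-101/51)/(-167/680) = -4040/501 ≈ -8.0639
Rounded to 4 decimal places: z = -8.0639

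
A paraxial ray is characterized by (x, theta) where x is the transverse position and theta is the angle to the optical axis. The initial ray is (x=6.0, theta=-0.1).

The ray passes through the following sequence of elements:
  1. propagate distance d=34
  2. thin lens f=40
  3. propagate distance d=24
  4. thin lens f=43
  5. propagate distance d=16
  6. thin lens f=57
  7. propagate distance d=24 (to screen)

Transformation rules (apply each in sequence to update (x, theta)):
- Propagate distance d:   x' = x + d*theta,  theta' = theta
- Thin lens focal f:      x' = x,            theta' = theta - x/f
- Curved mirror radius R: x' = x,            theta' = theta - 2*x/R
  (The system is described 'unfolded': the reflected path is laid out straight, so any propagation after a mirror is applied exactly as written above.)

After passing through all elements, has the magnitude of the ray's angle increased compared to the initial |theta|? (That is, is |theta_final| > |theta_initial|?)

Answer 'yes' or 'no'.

Initial: x=6.0000 theta=-0.1000
After 1 (propagate distance d=34): x=2.6000 theta=-0.1000
After 2 (thin lens f=40): x=2.6000 theta=-0.1650
After 3 (propagate distance d=24): x=-1.3600 theta=-0.1650
After 4 (thin lens f=43): x=-1.3600 theta=-1147/8600 (≈-0.1334)
After 5 (propagate distance d=16): x=-3756/1075 (≈-3.4940) theta=-1147/8600 (≈-0.1334)
After 6 (thin lens f=57): x=-3756/1075 (≈-3.4940) theta=-11777/163400 (≈-0.0721)
After 7 (propagate distance d=24 (to screen)): x=-21339/4085 (≈-5.2237) theta=-11777/163400 (≈-0.0721)
|theta_initial|=0.1000 |theta_final|=11777/163400 (≈0.0721) -> not increased

Answer: no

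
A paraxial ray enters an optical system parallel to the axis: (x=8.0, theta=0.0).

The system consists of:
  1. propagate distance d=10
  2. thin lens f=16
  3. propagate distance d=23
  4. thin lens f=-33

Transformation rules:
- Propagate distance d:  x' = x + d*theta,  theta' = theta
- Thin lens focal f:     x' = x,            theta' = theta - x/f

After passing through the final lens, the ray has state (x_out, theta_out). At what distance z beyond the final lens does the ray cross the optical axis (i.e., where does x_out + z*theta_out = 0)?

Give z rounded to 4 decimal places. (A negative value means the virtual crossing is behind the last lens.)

Answer: -5.7750

Derivation:
Initial: x=8.0000 theta=0.0000
After 1 (propagate distance d=10): x=8.0000 theta=0.0000
After 2 (thin lens f=16): x=8.0000 theta=-0.5000
After 3 (propagate distance d=23): x=-3.5000 theta=-0.5000
After 4 (thin lens f=-33): x=-3.5000 theta=-20/33 (≈-0.6061)
z_focus = -x_out/theta_out = -(-3.5000)/(-20/33) = -5.7750
Rounded to 4 decimal places: z = -5.7750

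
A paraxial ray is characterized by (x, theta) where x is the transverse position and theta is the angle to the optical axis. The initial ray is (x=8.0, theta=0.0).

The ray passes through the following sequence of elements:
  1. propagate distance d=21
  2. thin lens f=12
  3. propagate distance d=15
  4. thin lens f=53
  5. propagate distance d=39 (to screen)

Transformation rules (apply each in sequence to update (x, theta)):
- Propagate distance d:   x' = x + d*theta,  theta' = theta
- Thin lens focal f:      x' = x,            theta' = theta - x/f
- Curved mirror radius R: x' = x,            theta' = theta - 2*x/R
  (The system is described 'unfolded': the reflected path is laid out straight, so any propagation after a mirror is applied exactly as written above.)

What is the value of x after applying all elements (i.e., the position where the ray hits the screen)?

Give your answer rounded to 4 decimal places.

Initial: x=8.0000 theta=0.0000
After 1 (propagate distance d=21): x=8.0000 theta=0.0000
After 2 (thin lens f=12): x=8.0000 theta=-2/3 (≈-0.6667)
After 3 (propagate distance d=15): x=-2.0000 theta=-2/3 (≈-0.6667)
After 4 (thin lens f=53): x=-2.0000 theta=-100/159 (≈-0.6289)
After 5 (propagate distance d=39 (to screen)): x=-1406/53 (≈-26.5283) theta=-100/159 (≈-0.6289)
Rounded to 4 decimal places: x = -26.5283

Answer: -26.5283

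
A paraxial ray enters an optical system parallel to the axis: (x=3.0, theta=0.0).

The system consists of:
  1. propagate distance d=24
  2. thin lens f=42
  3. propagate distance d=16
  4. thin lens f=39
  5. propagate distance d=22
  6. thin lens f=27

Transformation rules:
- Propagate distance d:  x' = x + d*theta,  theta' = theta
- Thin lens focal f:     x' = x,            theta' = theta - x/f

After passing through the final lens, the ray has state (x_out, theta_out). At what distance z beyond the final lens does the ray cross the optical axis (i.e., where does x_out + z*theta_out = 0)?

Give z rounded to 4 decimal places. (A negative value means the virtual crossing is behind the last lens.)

Initial: x=3.0000 theta=0.0000
After 1 (propagate distance d=24): x=3.0000 theta=0.0000
After 2 (thin lens f=42): x=3.0000 theta=-1/14 (≈-0.0714)
After 3 (propagate distance d=16): x=13/7 (≈1.8571) theta=-1/14 (≈-0.0714)
After 4 (thin lens f=39): x=13/7 (≈1.8571) theta=-5/42 (≈-0.1190)
After 5 (propagate distance d=22): x=-16/21 (≈-0.7619) theta=-5/42 (≈-0.1190)
After 6 (thin lens f=27): x=-16/21 (≈-0.7619) theta=-103/1134 (≈-0.0908)
z_focus = -x_out/theta_out = -(-16/21)/(-103/1134) = -864/103 ≈ -8.3883
Rounded to 4 decimal places: z = -8.3883

Answer: -8.3883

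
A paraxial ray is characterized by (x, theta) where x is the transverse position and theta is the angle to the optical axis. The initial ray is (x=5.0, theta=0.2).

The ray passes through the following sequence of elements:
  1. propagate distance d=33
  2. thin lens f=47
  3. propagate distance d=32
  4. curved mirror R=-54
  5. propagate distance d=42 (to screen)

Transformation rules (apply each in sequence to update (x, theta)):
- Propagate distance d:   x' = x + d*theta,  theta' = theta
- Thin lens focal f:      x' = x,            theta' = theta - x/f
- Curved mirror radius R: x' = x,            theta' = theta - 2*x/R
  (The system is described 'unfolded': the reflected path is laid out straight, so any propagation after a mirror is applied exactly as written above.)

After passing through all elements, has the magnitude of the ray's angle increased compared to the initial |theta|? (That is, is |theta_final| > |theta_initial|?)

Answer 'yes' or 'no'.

Initial: x=5.0000 theta=0.2000
After 1 (propagate distance d=33): x=11.6000 theta=0.2000
After 2 (thin lens f=47): x=11.6000 theta=-11/235 (≈-0.0468)
After 3 (propagate distance d=32): x=2374/235 (≈10.1021) theta=-11/235 (≈-0.0468)
After 4 (curved mirror R=-54): x=2374/235 (≈10.1021) theta=2077/6345 (≈0.3273)
After 5 (propagate distance d=42 (to screen)): x=50444/2115 (≈23.8506) theta=2077/6345 (≈0.3273)
|theta_initial|=0.2000 |theta_final|=2077/6345 (≈0.3273) -> increased

Answer: yes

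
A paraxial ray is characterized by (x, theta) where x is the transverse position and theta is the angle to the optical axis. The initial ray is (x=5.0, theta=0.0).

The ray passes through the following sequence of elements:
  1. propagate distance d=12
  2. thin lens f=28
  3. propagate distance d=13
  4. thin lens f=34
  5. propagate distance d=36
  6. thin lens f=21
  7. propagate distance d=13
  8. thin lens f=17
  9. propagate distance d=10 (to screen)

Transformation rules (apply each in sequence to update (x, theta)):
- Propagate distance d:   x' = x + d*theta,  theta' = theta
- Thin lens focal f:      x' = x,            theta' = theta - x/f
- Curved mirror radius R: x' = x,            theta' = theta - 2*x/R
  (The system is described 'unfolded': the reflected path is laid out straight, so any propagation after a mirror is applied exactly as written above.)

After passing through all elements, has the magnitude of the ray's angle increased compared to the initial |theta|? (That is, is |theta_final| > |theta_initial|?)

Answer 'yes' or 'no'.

Initial: x=5.0000 theta=0.0000
After 1 (propagate distance d=12): x=5.0000 theta=0.0000
After 2 (thin lens f=28): x=5.0000 theta=-5/28 (≈-0.1786)
After 3 (propagate distance d=13): x=75/28 (≈2.6786) theta=-5/28 (≈-0.1786)
After 4 (thin lens f=34): x=75/28 (≈2.6786) theta=-35/136 (≈-0.2574)
After 5 (propagate distance d=36): x=-3135/476 (≈-6.5861) theta=-35/136 (≈-0.2574)
After 6 (thin lens f=21): x=-3135/476 (≈-6.5861) theta=375/6664 (≈0.0563)
After 7 (propagate distance d=13): x=-2295/392 (≈-5.8546) theta=375/6664 (≈0.0563)
After 8 (thin lens f=17): x=-2295/392 (≈-5.8546) theta=1335/3332 (≈0.4007)
After 9 (propagate distance d=10 (to screen)): x=-12315/6664 (≈-1.8480) theta=1335/3332 (≈0.4007)
|theta_initial|=0.0000 |theta_final|=1335/3332 (≈0.4007) -> increased

Answer: yes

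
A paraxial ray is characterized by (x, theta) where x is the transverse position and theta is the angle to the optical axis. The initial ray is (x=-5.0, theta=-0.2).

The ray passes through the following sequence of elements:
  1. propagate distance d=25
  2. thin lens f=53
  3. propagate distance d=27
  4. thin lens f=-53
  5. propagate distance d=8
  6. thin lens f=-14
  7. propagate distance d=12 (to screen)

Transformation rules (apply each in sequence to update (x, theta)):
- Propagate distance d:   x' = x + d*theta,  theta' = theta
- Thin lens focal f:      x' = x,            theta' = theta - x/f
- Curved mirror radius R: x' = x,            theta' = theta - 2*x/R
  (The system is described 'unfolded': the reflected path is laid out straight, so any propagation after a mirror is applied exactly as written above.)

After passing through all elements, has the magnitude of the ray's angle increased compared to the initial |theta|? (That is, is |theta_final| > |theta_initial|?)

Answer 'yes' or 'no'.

Answer: yes

Derivation:
Initial: x=-5.0000 theta=-0.2000
After 1 (propagate distance d=25): x=-10.0000 theta=-0.2000
After 2 (thin lens f=53): x=-10.0000 theta=-3/265 (≈-0.0113)
After 3 (propagate distance d=27): x=-2731/265 (≈-10.3057) theta=-3/265 (≈-0.0113)
After 4 (thin lens f=-53): x=-2731/265 (≈-10.3057) theta=-578/2809 (≈-0.2058)
After 5 (propagate distance d=8): x=-167863/14045 (≈-11.9518) theta=-578/2809 (≈-0.2058)
After 6 (thin lens f=-14): x=-167863/14045 (≈-11.9518) theta=-208323/196630 (≈-1.0595)
After 7 (propagate distance d=12 (to screen)): x=-2424979/98315 (≈-24.6654) theta=-208323/196630 (≈-1.0595)
|theta_initial|=0.2000 |theta_final|=208323/196630 (≈1.0595) -> increased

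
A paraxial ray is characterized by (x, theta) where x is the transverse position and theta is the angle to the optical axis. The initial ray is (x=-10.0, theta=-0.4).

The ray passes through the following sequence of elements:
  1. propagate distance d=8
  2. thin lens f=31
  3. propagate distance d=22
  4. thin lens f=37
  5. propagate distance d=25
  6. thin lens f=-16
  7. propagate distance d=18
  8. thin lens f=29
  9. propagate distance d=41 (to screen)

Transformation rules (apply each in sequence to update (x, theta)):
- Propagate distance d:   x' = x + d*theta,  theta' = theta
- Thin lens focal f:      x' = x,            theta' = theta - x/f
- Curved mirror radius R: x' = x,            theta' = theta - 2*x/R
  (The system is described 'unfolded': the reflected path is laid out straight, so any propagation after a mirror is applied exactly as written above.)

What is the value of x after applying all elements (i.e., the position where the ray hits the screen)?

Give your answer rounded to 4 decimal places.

Answer: 6.5108

Derivation:
Initial: x=-10.0000 theta=-0.4000
After 1 (propagate distance d=8): x=-13.2000 theta=-0.4000
After 2 (thin lens f=31): x=-13.2000 theta=4/155 (≈0.0258)
After 3 (propagate distance d=22): x=-1958/155 (≈-12.6323) theta=4/155 (≈0.0258)
After 4 (thin lens f=37): x=-1958/155 (≈-12.6323) theta=2106/5735 (≈0.3672)
After 5 (propagate distance d=25): x=-19796/5735 (≈-3.4518) theta=2106/5735 (≈0.3672)
After 6 (thin lens f=-16): x=-19796/5735 (≈-3.4518) theta=695/4588 (≈0.1515)
After 7 (propagate distance d=18): x=-8317/11470 (≈-0.7251) theta=695/4588 (≈0.1515)
After 8 (thin lens f=29): x=-8317/11470 (≈-0.7251) theta=117409/665260 (≈0.1765)
After 9 (propagate distance d=41 (to screen)): x=4331383/665260 (≈6.5108) theta=117409/665260 (≈0.1765)
Rounded to 4 decimal places: x = 6.5108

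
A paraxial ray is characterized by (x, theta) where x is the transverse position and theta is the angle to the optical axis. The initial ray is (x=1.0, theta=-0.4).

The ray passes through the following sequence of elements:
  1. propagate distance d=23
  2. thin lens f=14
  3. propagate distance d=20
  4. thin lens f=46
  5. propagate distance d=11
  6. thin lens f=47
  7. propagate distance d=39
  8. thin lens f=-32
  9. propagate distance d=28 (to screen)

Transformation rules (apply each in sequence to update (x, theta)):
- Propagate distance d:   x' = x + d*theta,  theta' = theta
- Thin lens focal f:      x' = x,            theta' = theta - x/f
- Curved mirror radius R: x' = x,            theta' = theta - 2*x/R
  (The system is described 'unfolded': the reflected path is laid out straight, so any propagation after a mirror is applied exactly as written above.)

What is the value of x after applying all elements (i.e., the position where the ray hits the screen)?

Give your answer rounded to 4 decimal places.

Answer: 29.0206

Derivation:
Initial: x=1.0000 theta=-0.4000
After 1 (propagate distance d=23): x=-8.2000 theta=-0.4000
After 2 (thin lens f=14): x=-8.2000 theta=13/70 (≈0.1857)
After 3 (propagate distance d=20): x=-157/35 (≈-4.4857) theta=13/70 (≈0.1857)
After 4 (thin lens f=46): x=-157/35 (≈-4.4857) theta=228/805 (≈0.2832)
After 5 (propagate distance d=11): x=-1103/805 (≈-1.3702) theta=228/805 (≈0.2832)
After 6 (thin lens f=47): x=-1103/805 (≈-1.3702) theta=11819/37835 (≈0.3124)
After 7 (propagate distance d=39): x=81820/7567 (≈10.8127) theta=11819/37835 (≈0.3124)
After 8 (thin lens f=-32): x=81820/7567 (≈10.8127) theta=196827/302680 (≈0.6503)
After 9 (propagate distance d=28 (to screen)): x=2195989/75670 (≈29.0206) theta=196827/302680 (≈0.6503)
Rounded to 4 decimal places: x = 29.0206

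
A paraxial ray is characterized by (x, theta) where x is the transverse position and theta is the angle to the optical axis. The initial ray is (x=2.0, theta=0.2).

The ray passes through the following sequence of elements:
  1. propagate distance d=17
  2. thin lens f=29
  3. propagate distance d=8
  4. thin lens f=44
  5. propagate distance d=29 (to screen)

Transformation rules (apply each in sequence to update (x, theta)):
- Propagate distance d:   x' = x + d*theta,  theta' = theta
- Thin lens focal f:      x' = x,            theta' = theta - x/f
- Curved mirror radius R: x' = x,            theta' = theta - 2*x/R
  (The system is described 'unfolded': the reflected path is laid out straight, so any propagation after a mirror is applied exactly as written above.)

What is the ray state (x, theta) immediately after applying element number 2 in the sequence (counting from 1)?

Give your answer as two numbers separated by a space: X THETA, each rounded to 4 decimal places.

Answer: 5.4000 0.0138

Derivation:
Initial: x=2.0000 theta=0.2000
After 1 (propagate distance d=17): x=5.4000 theta=0.2000
After 2 (thin lens f=29): x=5.4000 theta=2/145 (≈0.0138)
Rounded to 4 decimal places: x = 5.4000, theta = 0.0138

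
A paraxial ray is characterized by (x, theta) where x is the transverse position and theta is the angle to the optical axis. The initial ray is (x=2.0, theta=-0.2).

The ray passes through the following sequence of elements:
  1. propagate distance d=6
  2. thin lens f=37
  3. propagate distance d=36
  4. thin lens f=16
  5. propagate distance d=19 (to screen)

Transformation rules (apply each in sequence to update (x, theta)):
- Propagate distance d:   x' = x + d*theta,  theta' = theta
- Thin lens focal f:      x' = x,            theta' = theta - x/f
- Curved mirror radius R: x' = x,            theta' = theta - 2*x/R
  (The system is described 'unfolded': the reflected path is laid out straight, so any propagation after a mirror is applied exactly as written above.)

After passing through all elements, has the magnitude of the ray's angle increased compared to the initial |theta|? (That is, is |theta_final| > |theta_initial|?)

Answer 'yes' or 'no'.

Initial: x=2.0000 theta=-0.2000
After 1 (propagate distance d=6): x=0.8000 theta=-0.2000
After 2 (thin lens f=37): x=0.8000 theta=-41/185 (≈-0.2216)
After 3 (propagate distance d=36): x=-1328/185 (≈-7.1784) theta=-41/185 (≈-0.2216)
After 4 (thin lens f=16): x=-1328/185 (≈-7.1784) theta=42/185 (≈0.2270)
After 5 (propagate distance d=19 (to screen)): x=-106/37 (≈-2.8649) theta=42/185 (≈0.2270)
|theta_initial|=0.2000 |theta_final|=42/185 (≈0.2270) -> increased

Answer: yes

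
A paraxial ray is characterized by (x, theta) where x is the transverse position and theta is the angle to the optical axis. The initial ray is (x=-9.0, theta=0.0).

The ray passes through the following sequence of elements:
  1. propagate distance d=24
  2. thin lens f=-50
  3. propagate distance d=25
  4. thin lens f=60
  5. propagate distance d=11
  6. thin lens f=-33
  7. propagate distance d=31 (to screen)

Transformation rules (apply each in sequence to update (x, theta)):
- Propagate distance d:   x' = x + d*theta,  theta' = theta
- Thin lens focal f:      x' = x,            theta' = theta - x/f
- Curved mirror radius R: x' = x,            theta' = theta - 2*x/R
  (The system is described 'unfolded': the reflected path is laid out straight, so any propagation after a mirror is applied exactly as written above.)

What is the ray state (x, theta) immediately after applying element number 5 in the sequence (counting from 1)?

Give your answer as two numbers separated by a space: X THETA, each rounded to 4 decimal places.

Answer: -13.0050 0.0450

Derivation:
Initial: x=-9.0000 theta=0.0000
After 1 (propagate distance d=24): x=-9.0000 theta=0.0000
After 2 (thin lens f=-50): x=-9.0000 theta=-0.1800
After 3 (propagate distance d=25): x=-13.5000 theta=-0.1800
After 4 (thin lens f=60): x=-13.5000 theta=0.0450
After 5 (propagate distance d=11): x=-13.0050 theta=0.0450
Rounded to 4 decimal places: x = -13.0050, theta = 0.0450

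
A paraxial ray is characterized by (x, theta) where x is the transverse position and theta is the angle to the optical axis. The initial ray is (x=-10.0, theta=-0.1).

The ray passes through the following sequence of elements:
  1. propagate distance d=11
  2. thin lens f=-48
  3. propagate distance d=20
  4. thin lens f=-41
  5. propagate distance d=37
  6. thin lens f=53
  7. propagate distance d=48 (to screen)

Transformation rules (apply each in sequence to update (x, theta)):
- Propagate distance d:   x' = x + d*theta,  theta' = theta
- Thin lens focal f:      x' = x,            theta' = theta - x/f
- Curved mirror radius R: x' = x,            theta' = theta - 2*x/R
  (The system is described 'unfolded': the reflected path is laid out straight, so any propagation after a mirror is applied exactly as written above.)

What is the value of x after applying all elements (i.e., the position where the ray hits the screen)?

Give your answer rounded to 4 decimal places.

Initial: x=-10.0000 theta=-0.1000
After 1 (propagate distance d=11): x=-11.1000 theta=-0.1000
After 2 (thin lens f=-48): x=-11.1000 theta=-53/160 (≈-0.3313)
After 3 (propagate distance d=20): x=-17.7250 theta=-53/160 (≈-0.3313)
After 4 (thin lens f=-41): x=-17.7250 theta=-5009/6560 (≈-0.7636)
After 5 (propagate distance d=37): x=-301609/6560 (≈-45.9770) theta=-5009/6560 (≈-0.7636)
After 6 (thin lens f=53): x=-301609/6560 (≈-45.9770) theta=9033/86920 (≈0.1039)
After 7 (propagate distance d=48 (to screen)): x=-14250941/347680 (≈-40.9887) theta=9033/86920 (≈0.1039)
Rounded to 4 decimal places: x = -40.9887

Answer: -40.9887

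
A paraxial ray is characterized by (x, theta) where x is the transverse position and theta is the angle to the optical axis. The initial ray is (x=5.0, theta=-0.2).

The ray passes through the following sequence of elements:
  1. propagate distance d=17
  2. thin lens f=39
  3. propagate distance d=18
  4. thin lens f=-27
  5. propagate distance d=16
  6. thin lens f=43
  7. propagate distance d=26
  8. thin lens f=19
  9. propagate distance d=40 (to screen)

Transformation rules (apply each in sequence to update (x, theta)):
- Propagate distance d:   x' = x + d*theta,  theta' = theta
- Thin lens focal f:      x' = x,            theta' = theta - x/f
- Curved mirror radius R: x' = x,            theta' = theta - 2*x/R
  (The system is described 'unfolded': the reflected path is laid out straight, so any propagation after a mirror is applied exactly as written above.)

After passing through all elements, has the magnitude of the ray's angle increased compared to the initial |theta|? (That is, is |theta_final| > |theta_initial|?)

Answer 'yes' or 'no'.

Initial: x=5.0000 theta=-0.2000
After 1 (propagate distance d=17): x=1.6000 theta=-0.2000
After 2 (thin lens f=39): x=1.6000 theta=-47/195 (≈-0.2410)
After 3 (propagate distance d=18): x=-178/65 (≈-2.7385) theta=-47/195 (≈-0.2410)
After 4 (thin lens f=-27): x=-178/65 (≈-2.7385) theta=-601/1755 (≈-0.3425)
After 5 (propagate distance d=16): x=-14422/1755 (≈-8.2177) theta=-601/1755 (≈-0.3425)
After 6 (thin lens f=43): x=-14422/1755 (≈-8.2177) theta=-423/2795 (≈-0.1513)
After 7 (propagate distance d=26): x=-917092/75465 (≈-12.1525) theta=-423/2795 (≈-0.1513)
After 8 (thin lens f=19): x=-917092/75465 (≈-12.1525) theta=36847/75465 (≈0.4883)
After 9 (propagate distance d=40 (to screen)): x=185596/25155 (≈7.3781) theta=36847/75465 (≈0.4883)
|theta_initial|=0.2000 |theta_final|=36847/75465 (≈0.4883) -> increased

Answer: yes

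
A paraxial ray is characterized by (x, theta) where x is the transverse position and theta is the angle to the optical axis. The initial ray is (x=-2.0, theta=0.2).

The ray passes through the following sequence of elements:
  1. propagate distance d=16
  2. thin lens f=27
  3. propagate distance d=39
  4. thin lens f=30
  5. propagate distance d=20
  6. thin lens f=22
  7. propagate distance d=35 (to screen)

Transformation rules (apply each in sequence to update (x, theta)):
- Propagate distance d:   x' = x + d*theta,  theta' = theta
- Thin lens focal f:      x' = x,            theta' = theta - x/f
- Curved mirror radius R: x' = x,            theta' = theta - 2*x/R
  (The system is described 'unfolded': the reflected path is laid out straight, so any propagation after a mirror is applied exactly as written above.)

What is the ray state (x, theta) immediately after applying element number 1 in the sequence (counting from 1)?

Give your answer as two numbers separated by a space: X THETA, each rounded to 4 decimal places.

Answer: 1.2000 0.2000

Derivation:
Initial: x=-2.0000 theta=0.2000
After 1 (propagate distance d=16): x=1.2000 theta=0.2000
Rounded to 4 decimal places: x = 1.2000, theta = 0.2000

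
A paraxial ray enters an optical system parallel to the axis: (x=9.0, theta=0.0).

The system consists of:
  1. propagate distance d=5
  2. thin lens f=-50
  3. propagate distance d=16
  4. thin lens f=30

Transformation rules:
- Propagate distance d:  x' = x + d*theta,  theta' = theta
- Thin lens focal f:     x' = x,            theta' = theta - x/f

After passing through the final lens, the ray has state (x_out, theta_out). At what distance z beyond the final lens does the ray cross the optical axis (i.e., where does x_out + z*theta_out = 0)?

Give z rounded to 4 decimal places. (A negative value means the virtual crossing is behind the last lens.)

Initial: x=9.0000 theta=0.0000
After 1 (propagate distance d=5): x=9.0000 theta=0.0000
After 2 (thin lens f=-50): x=9.0000 theta=0.1800
After 3 (propagate distance d=16): x=11.8800 theta=0.1800
After 4 (thin lens f=30): x=11.8800 theta=-0.2160
z_focus = -x_out/theta_out = -(11.8800)/(-0.2160) = 55.0000
Rounded to 4 decimal places: z = 55.0000

Answer: 55.0000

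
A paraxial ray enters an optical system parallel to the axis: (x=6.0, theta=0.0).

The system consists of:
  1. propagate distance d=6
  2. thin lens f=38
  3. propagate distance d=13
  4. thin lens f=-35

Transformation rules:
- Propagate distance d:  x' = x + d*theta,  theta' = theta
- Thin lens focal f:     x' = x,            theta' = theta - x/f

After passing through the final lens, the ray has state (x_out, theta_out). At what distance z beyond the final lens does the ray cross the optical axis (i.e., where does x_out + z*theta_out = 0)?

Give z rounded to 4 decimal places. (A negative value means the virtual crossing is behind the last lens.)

Answer: 87.5000

Derivation:
Initial: x=6.0000 theta=0.0000
After 1 (propagate distance d=6): x=6.0000 theta=0.0000
After 2 (thin lens f=38): x=6.0000 theta=-3/19 (≈-0.1579)
After 3 (propagate distance d=13): x=75/19 (≈3.9474) theta=-3/19 (≈-0.1579)
After 4 (thin lens f=-35): x=75/19 (≈3.9474) theta=-6/133 (≈-0.0451)
z_focus = -x_out/theta_out = -(75/19)/(-6/133) = 87.5000
Rounded to 4 decimal places: z = 87.5000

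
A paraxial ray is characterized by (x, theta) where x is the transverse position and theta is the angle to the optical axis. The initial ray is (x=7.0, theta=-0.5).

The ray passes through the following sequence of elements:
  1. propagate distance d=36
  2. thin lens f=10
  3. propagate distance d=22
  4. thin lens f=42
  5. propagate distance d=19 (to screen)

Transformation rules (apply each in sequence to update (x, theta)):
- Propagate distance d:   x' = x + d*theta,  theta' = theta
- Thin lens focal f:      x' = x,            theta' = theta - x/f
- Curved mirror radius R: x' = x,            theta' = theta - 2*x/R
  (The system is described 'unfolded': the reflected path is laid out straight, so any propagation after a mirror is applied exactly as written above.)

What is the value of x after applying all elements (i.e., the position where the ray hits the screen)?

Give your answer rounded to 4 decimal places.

Initial: x=7.0000 theta=-0.5000
After 1 (propagate distance d=36): x=-11.0000 theta=-0.5000
After 2 (thin lens f=10): x=-11.0000 theta=0.6000
After 3 (propagate distance d=22): x=2.2000 theta=0.6000
After 4 (thin lens f=42): x=2.2000 theta=23/42 (≈0.5476)
After 5 (propagate distance d=19 (to screen)): x=2647/210 (≈12.6048) theta=23/42 (≈0.5476)
Rounded to 4 decimal places: x = 12.6048

Answer: 12.6048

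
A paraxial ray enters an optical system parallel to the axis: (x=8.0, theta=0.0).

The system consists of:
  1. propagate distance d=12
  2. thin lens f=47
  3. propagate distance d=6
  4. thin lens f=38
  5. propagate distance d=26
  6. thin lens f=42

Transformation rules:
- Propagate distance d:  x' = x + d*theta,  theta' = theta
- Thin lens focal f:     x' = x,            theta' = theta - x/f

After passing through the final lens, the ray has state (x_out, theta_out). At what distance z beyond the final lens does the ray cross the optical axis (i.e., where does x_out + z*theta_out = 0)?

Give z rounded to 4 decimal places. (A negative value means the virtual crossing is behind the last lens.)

Initial: x=8.0000 theta=0.0000
After 1 (propagate distance d=12): x=8.0000 theta=0.0000
After 2 (thin lens f=47): x=8.0000 theta=-8/47 (≈-0.1702)
After 3 (propagate distance d=6): x=328/47 (≈6.9787) theta=-8/47 (≈-0.1702)
After 4 (thin lens f=38): x=328/47 (≈6.9787) theta=-316/893 (≈-0.3539)
After 5 (propagate distance d=26): x=-1984/893 (≈-2.2217) theta=-316/893 (≈-0.3539)
After 6 (thin lens f=42): x=-1984/893 (≈-2.2217) theta=-5644/18753 (≈-0.3010)
z_focus = -x_out/theta_out = -(-1984/893)/(-5644/18753) = -10416/1411 ≈ -7.3820
Rounded to 4 decimal places: z = -7.3820

Answer: -7.3820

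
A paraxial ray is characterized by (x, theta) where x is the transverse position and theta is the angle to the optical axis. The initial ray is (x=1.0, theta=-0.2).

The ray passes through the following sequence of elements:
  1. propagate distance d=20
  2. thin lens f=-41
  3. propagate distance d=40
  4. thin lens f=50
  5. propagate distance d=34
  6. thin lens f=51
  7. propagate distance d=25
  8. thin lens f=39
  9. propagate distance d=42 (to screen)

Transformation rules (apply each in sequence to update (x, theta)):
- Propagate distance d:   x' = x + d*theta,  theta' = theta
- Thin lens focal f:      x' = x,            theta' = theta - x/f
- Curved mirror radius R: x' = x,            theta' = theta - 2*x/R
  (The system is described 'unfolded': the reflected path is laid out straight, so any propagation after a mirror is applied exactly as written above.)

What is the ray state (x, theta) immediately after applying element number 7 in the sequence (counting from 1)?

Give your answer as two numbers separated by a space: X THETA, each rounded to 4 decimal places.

Answer: -6.8728 0.2749

Derivation:
Initial: x=1.0000 theta=-0.2000
After 1 (propagate distance d=20): x=-3.0000 theta=-0.2000
After 2 (thin lens f=-41): x=-3.0000 theta=-56/205 (≈-0.2732)
After 3 (propagate distance d=40): x=-571/41 (≈-13.9268) theta=-56/205 (≈-0.2732)
After 4 (thin lens f=50): x=-571/41 (≈-13.9268) theta=11/2050 (≈0.0054)
After 5 (propagate distance d=34): x=-14088/1025 (≈-13.7444) theta=11/2050 (≈0.0054)
After 6 (thin lens f=51): x=-14088/1025 (≈-13.7444) theta=9579/34850 (≈0.2749)
After 7 (propagate distance d=25): x=-239517/34850 (≈-6.8728) theta=9579/34850 (≈0.2749)
Rounded to 4 decimal places: x = -6.8728, theta = 0.2749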